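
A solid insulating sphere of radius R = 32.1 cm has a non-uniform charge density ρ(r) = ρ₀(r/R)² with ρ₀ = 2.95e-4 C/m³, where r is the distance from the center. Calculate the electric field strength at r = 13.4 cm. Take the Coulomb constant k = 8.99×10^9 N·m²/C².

Take a concentric spherical Gaussian surface of radius r = 13.4 cm (r < R).
Q_enc = ∫₀^r ρ(r')·4πr'² dr' = (4πρ₀/R²) ∫₀^r r'^4 dr' = 4πρ₀ r^5/(5·R²) = 3.109×10^-7 C.
By Gauss's law, ∮E·dA = E·4πr² = Q_enc/ε₀.
E = k|Q_enc|/r² = (8.99×10^9)(3.109×10^-7)/(0.134)² = 1.56e5 N/C.

1.56×10^5 V/m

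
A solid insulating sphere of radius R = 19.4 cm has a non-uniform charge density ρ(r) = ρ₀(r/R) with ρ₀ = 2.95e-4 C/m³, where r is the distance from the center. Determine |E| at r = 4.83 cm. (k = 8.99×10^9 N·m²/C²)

1.00×10^5 N/C

Symmetry ⇒ E = E(r) r̂. Gaussian sphere of radius r = 4.83 cm (r < R).
Integrate the density: Q_enc = 4π ∫₀^r ρ₀(r'/R)^1 r'² dr' = 4πρ₀ r^4/(4·R) = 2.60×10^-8 C.
Gauss's law: E·4πr² = Q_enc/ε₀.
E = k|Q_enc|/r² = (8.99×10^9)(2.60×10^-8)/(0.0483)² = 1.00×10^5 N/C.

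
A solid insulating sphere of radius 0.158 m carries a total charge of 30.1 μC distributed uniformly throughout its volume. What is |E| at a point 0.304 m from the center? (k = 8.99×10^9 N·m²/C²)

2.93×10^6 N/C

By spherical symmetry E is radial; choose a Gaussian sphere of radius r = 0.304 m (r > R, so the entire charge is enclosed).
Q_enc = 30.1 μC = 3.01×10^-5 C.
Gauss's law: E·4πr² = Q_enc/ε₀.
E = k|Q_enc|/r² = (8.99×10^9)(3.01×10^-5)/(0.304)² = 2.93e6 N/C.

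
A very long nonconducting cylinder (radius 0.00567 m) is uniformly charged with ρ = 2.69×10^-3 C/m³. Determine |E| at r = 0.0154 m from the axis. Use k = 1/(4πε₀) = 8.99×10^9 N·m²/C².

E = 3.17e5 N/C

Choose a coaxial cylinder of radius r = 0.0154 m (arbitrary length L) as the Gaussian surface (r > 0.00567 m, full cross-section enclosed).
λ_enc = ρ·πR² = (2.69e-3)π(0.00567)² = 2.717×10^-7 C/m.
Since E is radial and uniform over the curved surface, Φ = E·2πrL = Q_enc/ε₀ = λ_enc L/ε₀.
E = 2k|λ_enc|/r = 2(8.99×10^9)(2.717×10^-7)/(0.0154) = 3.17×10^5 N/C.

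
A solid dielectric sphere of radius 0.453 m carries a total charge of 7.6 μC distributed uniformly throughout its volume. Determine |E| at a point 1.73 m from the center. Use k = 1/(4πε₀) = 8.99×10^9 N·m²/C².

Symmetry ⇒ E = E(r) r̂. Gaussian sphere of radius r = 1.73 m (r > R, so the entire charge is enclosed).
Q_enc = 7.6 μC = 7.60×10^-6 C.
Gauss's law: E·4πr² = Q_enc/ε₀.
E = k|Q_enc|/r² = (8.99×10^9)(7.60×10^-6)/(1.73)² = 2.28e4 N/C.

|E| ≈ 2.28e4 N/C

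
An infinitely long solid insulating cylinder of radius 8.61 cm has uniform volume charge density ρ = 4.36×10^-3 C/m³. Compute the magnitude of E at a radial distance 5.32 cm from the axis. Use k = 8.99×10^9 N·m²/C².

E ≈ 1.31×10^7 V/m

Take a coaxial cylindrical Gaussian surface of radius r = 5.32 cm and length L (r < R).
Charge inside radius r per length L is ρ·πr²·L, so λ_enc = ρπr² = 3.877e-5 C/m.
Gauss's law: E·2πrL = λ_enc L/ε₀.
E = 2k|λ_enc|/r = 2(8.99×10^9)(3.877×10^-5)/(0.0532) = 1.31e7 N/C.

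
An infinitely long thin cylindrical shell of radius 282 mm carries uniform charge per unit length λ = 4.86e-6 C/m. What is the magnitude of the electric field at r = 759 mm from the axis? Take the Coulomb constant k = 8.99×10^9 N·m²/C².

|E| = 1.15e5 N/C

By cylindrical symmetry E is radial; use a coaxial Gaussian cylinder of radius 759 mm and length L (r > 282 mm).
The full line charge is enclosed: λ_enc = 4.86×10^-6 C/m.
Applying ∮E·dA = Q_enc/ε₀ with the end caps contributing no flux:
E = 2k|λ_enc|/r = 2(8.99×10^9)(4.86×10^-6)/(0.759) = 1.15e5 N/C.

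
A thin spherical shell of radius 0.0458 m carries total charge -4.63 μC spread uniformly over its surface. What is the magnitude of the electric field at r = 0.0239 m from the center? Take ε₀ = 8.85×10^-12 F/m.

E = 0 (no enclosed charge)

Take a concentric spherical Gaussian surface of radius r = 0.0239 m (inside the shell, r < 0.0458 m).
All the charge is outside the Gaussian surface: Q_enc = 0, hence E = 0 everywhere inside the shell.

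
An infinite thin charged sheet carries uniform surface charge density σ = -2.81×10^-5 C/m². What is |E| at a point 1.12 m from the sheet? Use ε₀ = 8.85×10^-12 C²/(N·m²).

|E| = 1.59×10^6 V/m

By planar symmetry E is perpendicular to the sheet and uniform; use a Gaussian pillbox with flat faces of area A on each side of the sheet.
Flux Φ = 2EA and Q_enc = σA, so 2EA = σA/ε₀ ⇒ E = |σ|/(2ε₀), independent of distance.
E = |σ|/(2ε₀) = (2.81×10^-5)/(2·8.85×10^-12) = 1.59×10^6 N/C.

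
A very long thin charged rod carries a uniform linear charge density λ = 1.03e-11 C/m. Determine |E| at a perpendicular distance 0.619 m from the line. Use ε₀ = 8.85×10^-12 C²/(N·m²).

Choose a coaxial cylinder of radius r = 0.619 m (arbitrary length L) as the Gaussian surface.
Q_enc = λL, so λ_enc = 1.03×10^-11 C/m.
By Gauss's law (flux through the curved wall only), E·2πrL = λ_enc L/ε₀.
E = |λ_enc|/(2πε₀r) = (1.03e-11)/(2π·8.85×10^-12·0.619) = 0.299 N/C.

E ≈ 0.299 V/m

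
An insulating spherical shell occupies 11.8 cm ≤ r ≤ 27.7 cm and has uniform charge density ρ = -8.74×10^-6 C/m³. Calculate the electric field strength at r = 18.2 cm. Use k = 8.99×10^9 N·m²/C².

|E| ≈ 4.36×10^4 N/C

Use a concentric Gaussian sphere at r = 18.2 cm (within the shell material, 11.8 cm < r < 27.7 cm).
Enclosed charge is the volume from a to r: Q_enc = (4π/3)ρ(r³ − a³) = -1.606e-7 C.
Gauss's law: E·4πr² = Q_enc/ε₀.
E = k|Q_enc|/r² = (8.99×10^9)(1.606×10^-7)/(0.182)² = 4.36×10^4 N/C.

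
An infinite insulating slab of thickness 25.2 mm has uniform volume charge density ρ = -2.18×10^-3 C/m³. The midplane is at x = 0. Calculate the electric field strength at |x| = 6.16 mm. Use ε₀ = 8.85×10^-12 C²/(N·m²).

E = 1.52×10^6 N/C

By symmetry E is perpendicular to the slab. A Gaussian pillbox from −6.16 mm to +6.16 mm (face area A) lies entirely within the slab.
Q_enc = ρ·(2x)·A and flux = 2EA, so 2EA = 2ρxA/ε₀ ⇒ E = |ρ|x/ε₀.
E = (2.18×10^-3)(0.00616)/(8.85×10^-12) = 1.52×10^6 N/C.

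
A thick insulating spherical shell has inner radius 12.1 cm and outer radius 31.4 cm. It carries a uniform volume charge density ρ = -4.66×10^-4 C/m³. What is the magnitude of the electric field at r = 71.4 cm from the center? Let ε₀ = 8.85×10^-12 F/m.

Use a concentric Gaussian sphere at r = 71.4 cm (r > 31.4 cm, enclosing the whole shell).
Q_enc = ρ·(4π/3)(b³ − a³) = (-4.66×10^-4)·(4π/3)·((0.314)³ − (0.121)³) = -5.697×10^-5 C.
Applying ∮E·dA = Q_enc/ε₀ with Φ = E(4πr²):
E = |Q_enc|/(4πε₀r²) = (5.697×10^-5)/(4π·8.85×10^-12·(0.714)²) = 1.00×10^6 N/C.

E ≈ 1.00e6 N/C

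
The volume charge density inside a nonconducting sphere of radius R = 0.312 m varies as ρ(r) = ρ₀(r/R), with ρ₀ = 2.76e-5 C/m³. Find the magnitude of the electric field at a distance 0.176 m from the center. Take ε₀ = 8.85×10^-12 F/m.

|E| ≈ 7.74e4 N/C

Use a concentric Gaussian sphere at r = 0.176 m (r < R).
Q_enc = ∫₀^r ρ(r')·4πr'² dr' = (4πρ₀/R) ∫₀^r r'^3 dr' = 4πρ₀ r^4/(4·R) = 2.667×10^-7 C.
Applying ∮E·dA = Q_enc/ε₀ with Φ = E(4πr²):
E = |Q_enc|/(4πε₀r²) = (2.667×10^-7)/(4π·8.85×10^-12·(0.176)²) = 7.74×10^4 N/C.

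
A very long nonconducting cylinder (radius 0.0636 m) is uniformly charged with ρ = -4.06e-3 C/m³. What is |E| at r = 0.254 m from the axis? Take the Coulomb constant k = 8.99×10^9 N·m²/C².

E = 3.65×10^6 N/C

By cylindrical symmetry E is radial; use a coaxial Gaussian cylinder of radius 0.254 m and length L (r > 0.0636 m, full cross-section enclosed).
λ_enc = ρ·πR² = (-4.06e-3)π(0.0636)² = -5.159×10^-5 C/m.
Since E is radial and uniform over the curved surface, Φ = E·2πrL = Q_enc/ε₀ = λ_enc L/ε₀.
E = 2k|λ_enc|/r = 2(8.99×10^9)(5.159×10^-5)/(0.254) = 3.65×10^6 N/C.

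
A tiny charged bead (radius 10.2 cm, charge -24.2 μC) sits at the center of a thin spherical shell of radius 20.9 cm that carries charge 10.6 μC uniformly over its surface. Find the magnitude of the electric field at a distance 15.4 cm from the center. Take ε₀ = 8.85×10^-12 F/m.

E = 9.18×10^6 N/C

Symmetry ⇒ E = E(r) r̂. Gaussian sphere of radius r = 15.4 cm (between the bodies, 10.2 cm < r < 20.9 cm).
Only the inner charge is enclosed; the outer shell contributes nothing inside itself. Q_enc = -24.2 μC = -2.42×10^-5 C.
By Gauss's law, ∮E·dA = E·4πr² = Q_enc/ε₀.
E = |Q_enc|/(4πε₀r²) = (2.42e-5)/(4π·8.85×10^-12·(0.154)²) = 9.18e6 N/C.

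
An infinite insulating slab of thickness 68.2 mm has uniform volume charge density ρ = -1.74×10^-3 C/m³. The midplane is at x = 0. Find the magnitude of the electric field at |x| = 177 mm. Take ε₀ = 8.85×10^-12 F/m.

|E| = 6.70×10^6 V/m

The point |x| = 177 mm lies outside the slab (half-thickness 0.0341 m). A symmetric pillbox spanning the full slab encloses Q_enc = ρ·d·A.
Flux = 2EA ⇒ E = |ρ|d/(2ε₀), independent of distance outside.
E = (1.74e-3)(0.0682)/(2·8.85×10^-12) = 6.70×10^6 N/C.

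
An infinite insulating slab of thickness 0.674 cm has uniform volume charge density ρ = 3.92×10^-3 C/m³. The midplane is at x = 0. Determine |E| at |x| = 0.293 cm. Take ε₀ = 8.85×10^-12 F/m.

By symmetry E is perpendicular to the slab. A Gaussian pillbox from −0.293 cm to +0.293 cm (face area A) lies entirely within the slab.
Q_enc = ρ·(2x)·A and flux = 2EA, so 2EA = 2ρxA/ε₀ ⇒ E = |ρ|x/ε₀.
E = (3.92×10^-3)(0.00293)/(8.85×10^-12) = 1.30×10^6 N/C.

1.30×10^6 N/C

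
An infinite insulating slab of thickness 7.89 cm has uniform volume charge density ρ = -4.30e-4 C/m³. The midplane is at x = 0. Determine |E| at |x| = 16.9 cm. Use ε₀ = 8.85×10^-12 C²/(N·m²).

|E| ≈ 1.92×10^6 N/C

The point |x| = 16.9 cm lies outside the slab (half-thickness 0.03945 m). A symmetric pillbox spanning the full slab encloses Q_enc = ρ·d·A.
Flux = 2EA ⇒ E = |ρ|d/(2ε₀), independent of distance outside.
E = (4.30×10^-4)(0.0789)/(2·8.85×10^-12) = 1.92×10^6 N/C.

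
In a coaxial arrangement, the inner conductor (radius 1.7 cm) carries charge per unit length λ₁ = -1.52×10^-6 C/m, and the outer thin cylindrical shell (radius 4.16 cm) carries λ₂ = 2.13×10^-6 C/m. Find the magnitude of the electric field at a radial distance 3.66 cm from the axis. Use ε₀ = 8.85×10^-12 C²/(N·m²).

By cylindrical symmetry E is radial; use a coaxial Gaussian cylinder of radius 3.66 cm and length L (between the conductors, 1.7 cm < r < 4.16 cm).
Only the inner wire is enclosed; the outer shell contributes nothing inside itself. λ_enc = λ₁ = -1.52×10^-6 C/m.
Gauss's law: E·2πrL = λ_enc L/ε₀.
E = |λ_enc|/(2πε₀r) = (1.52×10^-6)/(2π·8.85×10^-12·0.0366) = 7.47×10^5 N/C.

|E| = 7.47e5 N/C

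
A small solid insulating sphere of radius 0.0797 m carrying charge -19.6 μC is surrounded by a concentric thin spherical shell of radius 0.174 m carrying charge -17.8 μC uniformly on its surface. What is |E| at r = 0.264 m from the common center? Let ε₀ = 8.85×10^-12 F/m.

By spherical symmetry E is radial; choose a Gaussian sphere of radius r = 0.264 m (r > 0.174 m, enclosing both).
Q_enc = (-19.6 μC) + (-17.8 μC) = -3.74e-5 C.
By Gauss's law, ∮E·dA = E·4πr² = Q_enc/ε₀.
E = |Q_enc|/(4πε₀r²) = (3.74e-5)/(4π·8.85×10^-12·(0.264)²) = 4.83e6 N/C.

|E| = 4.83e6 N/C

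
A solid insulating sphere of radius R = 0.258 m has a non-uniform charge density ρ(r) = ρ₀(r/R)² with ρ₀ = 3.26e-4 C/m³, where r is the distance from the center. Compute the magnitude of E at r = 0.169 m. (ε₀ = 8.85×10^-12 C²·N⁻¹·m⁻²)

By spherical symmetry E is radial; choose a Gaussian sphere of radius r = 0.169 m (r < R).
Q_enc = ∫₀^r ρ(r')·4πr'² dr' = (4πρ₀/R²) ∫₀^r r'^4 dr' = 4πρ₀ r^5/(5·R²) = 1.697×10^-6 C.
Since E is radial and uniform over the Gaussian sphere, Φ = E·4πr² = Q_enc/ε₀.
E = |Q_enc|/(4πε₀r²) = (1.697×10^-6)/(4π·8.85×10^-12·(0.169)²) = 5.34×10^5 N/C.

E ≈ 5.34e5 N/C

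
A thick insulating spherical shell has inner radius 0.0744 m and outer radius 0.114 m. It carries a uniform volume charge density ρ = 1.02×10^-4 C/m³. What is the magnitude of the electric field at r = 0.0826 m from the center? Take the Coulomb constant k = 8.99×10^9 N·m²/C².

|E| = 8.54×10^4 N/C

Take a concentric spherical Gaussian surface of radius r = 0.0826 m (within the shell material, 0.0744 m < r < 0.114 m).
Only the shell between 0.0744 m and r is enclosed: Q_enc = ρ·(4π/3)(r³ − a³) = (1.02×10^-4)·(4π/3)·((0.0826)³ − (0.0744)³) = 6.483×10^-8 C.
Since E is radial and uniform over the Gaussian sphere, Φ = E·4πr² = Q_enc/ε₀.
E = k|Q_enc|/r² = (8.99×10^9)(6.483e-8)/(0.0826)² = 8.54×10^4 N/C.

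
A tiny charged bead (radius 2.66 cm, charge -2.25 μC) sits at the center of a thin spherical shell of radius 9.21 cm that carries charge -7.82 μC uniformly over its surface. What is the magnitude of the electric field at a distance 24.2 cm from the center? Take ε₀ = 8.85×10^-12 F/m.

Use a concentric Gaussian sphere at r = 24.2 cm (r > 9.21 cm, enclosing both).
Q_enc = (-2.25 μC) + (-7.82 μC) = -1.007e-5 C.
Since E is radial and uniform over the Gaussian sphere, Φ = E·4πr² = Q_enc/ε₀.
E = |Q_enc|/(4πε₀r²) = (1.007e-5)/(4π·8.85×10^-12·(0.242)²) = 1.55e6 N/C.

E = 1.55×10^6 N/C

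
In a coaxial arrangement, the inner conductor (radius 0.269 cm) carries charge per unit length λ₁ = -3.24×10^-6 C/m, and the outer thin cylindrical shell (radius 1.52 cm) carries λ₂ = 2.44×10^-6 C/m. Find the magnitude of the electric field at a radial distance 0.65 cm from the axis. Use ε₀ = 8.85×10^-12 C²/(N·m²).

|E| ≈ 8.96×10^6 N/C

By cylindrical symmetry E is radial; use a coaxial Gaussian cylinder of radius 0.65 cm and length L (between the conductors, 0.269 cm < r < 1.52 cm).
The shell at 1.52 cm lies outside the Gaussian surface, so λ_enc = λ₁ = -3.24×10^-6 C/m.
Gauss's law: E·2πrL = λ_enc L/ε₀.
E = |λ_enc|/(2πε₀r) = (3.24×10^-6)/(2π·8.85×10^-12·0.0065) = 8.96×10^6 N/C.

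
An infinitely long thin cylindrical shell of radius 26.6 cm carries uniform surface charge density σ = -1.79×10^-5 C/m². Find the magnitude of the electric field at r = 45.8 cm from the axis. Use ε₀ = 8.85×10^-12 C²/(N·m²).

Take a coaxial cylindrical Gaussian surface of radius r = 45.8 cm and length L (r > 26.6 cm).
The whole shell is enclosed: λ_enc = σ·2πR = (-1.79×10^-5)·2π·(0.266) = -2.992×10^-5 C/m.
Since E is radial and uniform over the curved surface, Φ = E·2πrL = Q_enc/ε₀ = λ_enc L/ε₀.
E = |λ_enc|/(2πε₀r) = (2.992e-5)/(2π·8.85×10^-12·0.458) = 1.17×10^6 N/C.

E = 1.17×10^6 N/C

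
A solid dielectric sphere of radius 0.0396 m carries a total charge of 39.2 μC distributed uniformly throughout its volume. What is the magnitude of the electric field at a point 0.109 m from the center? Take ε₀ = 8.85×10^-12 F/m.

Symmetry ⇒ E = E(r) r̂. Gaussian sphere of radius r = 0.109 m (r > R, so the entire charge is enclosed).
Q_enc = 39.2 μC = 3.92e-5 C.
By Gauss's law, ∮E·dA = E·4πr² = Q_enc/ε₀.
E = |Q_enc|/(4πε₀r²) = (3.92×10^-5)/(4π·8.85×10^-12·(0.109)²) = 2.97×10^7 N/C.

2.97e7 N/C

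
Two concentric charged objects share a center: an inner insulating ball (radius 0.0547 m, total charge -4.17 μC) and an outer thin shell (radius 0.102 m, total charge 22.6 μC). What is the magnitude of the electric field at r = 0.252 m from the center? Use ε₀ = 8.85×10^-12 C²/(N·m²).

E ≈ 2.61×10^6 N/C

Symmetry ⇒ E = E(r) r̂. Gaussian sphere of radius r = 0.252 m (r > 0.102 m, enclosing both).
Q_enc = (-4.17 μC) + (22.6 μC) = 1.843e-5 C.
Applying ∮E·dA = Q_enc/ε₀ with Φ = E(4πr²):
E = |Q_enc|/(4πε₀r²) = (1.843×10^-5)/(4π·8.85×10^-12·(0.252)²) = 2.61e6 N/C.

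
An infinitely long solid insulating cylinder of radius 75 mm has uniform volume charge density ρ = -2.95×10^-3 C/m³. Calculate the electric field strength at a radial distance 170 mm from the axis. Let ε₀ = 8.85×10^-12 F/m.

E = 5.51×10^6 V/m

By cylindrical symmetry E is radial; use a coaxial Gaussian cylinder of radius 170 mm and length L (r > 75 mm, full cross-section enclosed).
λ_enc = ρ·πR² = (-2.95×10^-3)π(0.075)² = -5.213×10^-5 C/m.
Applying ∮E·dA = Q_enc/ε₀ with the end caps contributing no flux:
E = |λ_enc|/(2πε₀r) = (5.213×10^-5)/(2π·8.85×10^-12·0.17) = 5.51e6 N/C.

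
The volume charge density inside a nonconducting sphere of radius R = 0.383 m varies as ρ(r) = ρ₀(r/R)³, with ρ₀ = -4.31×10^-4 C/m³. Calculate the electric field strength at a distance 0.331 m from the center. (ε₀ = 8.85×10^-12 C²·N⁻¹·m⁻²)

E = 1.73×10^6 V/m

Take a concentric spherical Gaussian surface of radius r = 0.331 m (r < R).
Integrate the density: Q_enc = 4π ∫₀^r ρ₀(r'/R)^3 r'² dr' = 4πρ₀ r^6/(6·R³) = -2.113×10^-5 C.
Gauss's law: E·4πr² = Q_enc/ε₀.
E = |Q_enc|/(4πε₀r²) = (2.113×10^-5)/(4π·8.85×10^-12·(0.331)²) = 1.73×10^6 N/C.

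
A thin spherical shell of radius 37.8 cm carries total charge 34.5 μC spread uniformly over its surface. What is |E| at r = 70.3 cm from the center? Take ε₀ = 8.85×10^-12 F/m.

By spherical symmetry E is radial; choose a Gaussian sphere of radius r = 70.3 cm (r > 37.8 cm).
The entire shell is enclosed: Q_enc = 3.45e-5 C.
Gauss's law: E·4πr² = Q_enc/ε₀.
E = |Q_enc|/(4πε₀r²) = (3.45×10^-5)/(4π·8.85×10^-12·(0.703)²) = 6.28×10^5 N/C.

6.28×10^5 V/m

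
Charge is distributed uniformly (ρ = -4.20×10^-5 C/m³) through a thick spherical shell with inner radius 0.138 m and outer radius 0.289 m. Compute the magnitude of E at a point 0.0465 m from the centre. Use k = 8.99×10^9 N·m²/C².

Use a concentric Gaussian sphere at r = 0.0465 m (r < 0.138 m, inside the empty cavity).
No charge is enclosed, so by Gauss's law E·4πr² = 0 ⇒ E = 0.

|E| = 0 V/m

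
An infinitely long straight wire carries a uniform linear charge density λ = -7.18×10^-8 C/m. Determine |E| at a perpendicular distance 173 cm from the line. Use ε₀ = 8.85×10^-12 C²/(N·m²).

E ≈ 746 N/C

Coaxial Gaussian cylinder, radius r = 173 cm, length L.
Q_enc = λL, so λ_enc = -7.18e-8 C/m.
Gauss's law: E·2πrL = λ_enc L/ε₀.
E = |λ_enc|/(2πε₀r) = (7.18×10^-8)/(2π·8.85×10^-12·1.73) = 746 N/C.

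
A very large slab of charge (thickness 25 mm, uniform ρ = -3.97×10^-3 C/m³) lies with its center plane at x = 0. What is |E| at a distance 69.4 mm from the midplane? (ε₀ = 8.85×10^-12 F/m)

|E| = 5.61×10^6 N/C

The point |x| = 69.4 mm lies outside the slab (half-thickness 0.0125 m). A symmetric pillbox spanning the full slab encloses Q_enc = ρ·d·A.
Flux = 2EA ⇒ E = |ρ|d/(2ε₀), independent of distance outside.
E = (3.97×10^-3)(0.025)/(2·8.85×10^-12) = 5.61×10^6 N/C.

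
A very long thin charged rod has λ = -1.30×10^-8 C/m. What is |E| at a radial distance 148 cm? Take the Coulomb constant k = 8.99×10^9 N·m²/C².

Take a coaxial cylindrical Gaussian surface of radius r = 148 cm and length L.
Q_enc = λL, so λ_enc = -1.30×10^-8 C/m.
By Gauss's law (flux through the curved wall only), E·2πrL = λ_enc L/ε₀.
E = 2k|λ_enc|/r = 2(8.99×10^9)(1.30×10^-8)/(1.48) = 158 N/C.

E = 158 V/m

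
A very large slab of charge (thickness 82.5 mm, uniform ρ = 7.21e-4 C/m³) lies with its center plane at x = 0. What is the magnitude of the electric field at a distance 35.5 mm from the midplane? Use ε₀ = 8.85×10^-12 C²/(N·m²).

By symmetry E is perpendicular to the slab. A Gaussian pillbox from −35.5 mm to +35.5 mm (face area A) lies entirely within the slab.
Q_enc = ρ·(2x)·A and flux = 2EA, so 2EA = 2ρxA/ε₀ ⇒ E = |ρ|x/ε₀.
E = (7.21×10^-4)(0.0355)/(8.85×10^-12) = 2.89×10^6 N/C.

E = 2.89×10^6 N/C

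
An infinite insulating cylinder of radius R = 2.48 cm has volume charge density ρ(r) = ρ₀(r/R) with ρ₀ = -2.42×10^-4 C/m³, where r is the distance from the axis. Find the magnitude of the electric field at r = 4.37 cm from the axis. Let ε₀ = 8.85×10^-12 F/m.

E ≈ 1.28×10^5 V/m

Take a coaxial cylindrical Gaussian surface of radius r = 4.37 cm and length L (r > R, full charge per length enclosed).
λ_enc = 2π ∫₀^R ρ₀(r'/R)^1 r' dr' = 2πρ₀R²/3 = -3.117×10^-7 C/m.
Since E is radial and uniform over the curved surface, Φ = E·2πrL = Q_enc/ε₀ = λ_enc L/ε₀.
E = |λ_enc|/(2πε₀r) = (3.117×10^-7)/(2π·8.85×10^-12·0.0437) = 1.28×10^5 N/C.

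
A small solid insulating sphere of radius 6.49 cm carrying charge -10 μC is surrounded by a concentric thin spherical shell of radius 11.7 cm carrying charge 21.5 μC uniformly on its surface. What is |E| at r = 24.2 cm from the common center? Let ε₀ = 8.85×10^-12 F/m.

Symmetry ⇒ E = E(r) r̂. Gaussian sphere of radius r = 24.2 cm (r > 11.7 cm, enclosing both).
Q_enc = (-10 μC) + (21.5 μC) = 1.15×10^-5 C.
By Gauss's law, ∮E·dA = E·4πr² = Q_enc/ε₀.
E = |Q_enc|/(4πε₀r²) = (1.15×10^-5)/(4π·8.85×10^-12·(0.242)²) = 1.77×10^6 N/C.

|E| = 1.77×10^6 N/C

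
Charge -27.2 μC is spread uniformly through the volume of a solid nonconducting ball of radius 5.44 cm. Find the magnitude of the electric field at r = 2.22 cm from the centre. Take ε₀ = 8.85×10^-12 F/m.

E ≈ 3.37×10^7 N/C

Take a concentric spherical Gaussian surface of radius r = 2.22 cm (r < R).
For a uniform sphere the enclosed fraction is (r/R)³, so Q_enc = (-27.2 μC)(0.0222/0.0544)³ = -1.849×10^-6 C.
By Gauss's law, ∮E·dA = E·4πr² = Q_enc/ε₀.
E = |Q_enc|/(4πε₀r²) = (1.849e-6)/(4π·8.85×10^-12·(0.0222)²) = 3.37e7 N/C.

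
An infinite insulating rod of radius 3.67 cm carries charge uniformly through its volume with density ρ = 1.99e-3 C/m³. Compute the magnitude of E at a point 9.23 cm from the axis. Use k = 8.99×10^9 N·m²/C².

E ≈ 1.64×10^6 N/C

Take a coaxial cylindrical Gaussian surface of radius r = 9.23 cm and length L (r > 3.67 cm, full cross-section enclosed).
λ_enc = ρ·πR² = (1.99×10^-3)π(0.0367)² = 8.42×10^-6 C/m.
Applying ∮E·dA = Q_enc/ε₀ with the end caps contributing no flux:
E = 2k|λ_enc|/r = 2(8.99×10^9)(8.42×10^-6)/(0.0923) = 1.64×10^6 N/C.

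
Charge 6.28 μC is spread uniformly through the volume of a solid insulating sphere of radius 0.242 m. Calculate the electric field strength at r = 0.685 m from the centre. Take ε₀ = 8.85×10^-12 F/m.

Symmetry ⇒ E = E(r) r̂. Gaussian sphere of radius r = 0.685 m (r > R, so the entire charge is enclosed).
Q_enc = 6.28 μC = 6.28×10^-6 C.
Gauss's law: E·4πr² = Q_enc/ε₀.
E = |Q_enc|/(4πε₀r²) = (6.28e-6)/(4π·8.85×10^-12·(0.685)²) = 1.20e5 N/C.

|E| = 1.20×10^5 N/C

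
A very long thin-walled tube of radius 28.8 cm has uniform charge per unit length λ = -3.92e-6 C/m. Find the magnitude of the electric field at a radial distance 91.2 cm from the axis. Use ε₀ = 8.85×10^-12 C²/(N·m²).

E ≈ 7.73×10^4 N/C

Choose a coaxial cylinder of radius r = 91.2 cm (arbitrary length L) as the Gaussian surface (r > 28.8 cm).
The full line charge is enclosed: λ_enc = -3.92×10^-6 C/m.
Applying ∮E·dA = Q_enc/ε₀ with the end caps contributing no flux:
E = |λ_enc|/(2πε₀r) = (3.92×10^-6)/(2π·8.85×10^-12·0.912) = 7.73e4 N/C.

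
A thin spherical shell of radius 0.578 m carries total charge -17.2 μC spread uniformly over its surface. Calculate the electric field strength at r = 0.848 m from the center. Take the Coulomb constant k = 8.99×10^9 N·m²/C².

E ≈ 2.15e5 N/C

Take a concentric spherical Gaussian surface of radius r = 0.848 m (r > 0.578 m).
The entire shell is enclosed: Q_enc = -1.72e-5 C.
Since E is radial and uniform over the Gaussian sphere, Φ = E·4πr² = Q_enc/ε₀.
E = k|Q_enc|/r² = (8.99×10^9)(1.72e-5)/(0.848)² = 2.15e5 N/C.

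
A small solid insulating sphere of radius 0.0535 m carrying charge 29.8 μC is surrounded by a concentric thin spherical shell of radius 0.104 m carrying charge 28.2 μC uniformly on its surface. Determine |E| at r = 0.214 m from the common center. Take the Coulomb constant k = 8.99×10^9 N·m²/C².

|E| ≈ 1.14×10^7 V/m

Take a concentric spherical Gaussian surface of radius r = 0.214 m (r > 0.104 m, enclosing both).
Q_enc = (29.8 μC) + (28.2 μC) = 5.80e-5 C.
Since E is radial and uniform over the Gaussian sphere, Φ = E·4πr² = Q_enc/ε₀.
E = k|Q_enc|/r² = (8.99×10^9)(5.80e-5)/(0.214)² = 1.14e7 N/C.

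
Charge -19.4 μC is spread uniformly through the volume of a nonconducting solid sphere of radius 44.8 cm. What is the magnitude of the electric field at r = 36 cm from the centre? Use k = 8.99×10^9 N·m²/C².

E = 6.98e5 N/C

Use a concentric Gaussian sphere at r = 36 cm (r < R).
For a uniform sphere the enclosed fraction is (r/R)³, so Q_enc = (-19.4 μC)(0.36/0.448)³ = -1.007e-5 C.
Applying ∮E·dA = Q_enc/ε₀ with Φ = E(4πr²):
E = k|Q_enc|/r² = (8.99×10^9)(1.007×10^-5)/(0.36)² = 6.98×10^5 N/C.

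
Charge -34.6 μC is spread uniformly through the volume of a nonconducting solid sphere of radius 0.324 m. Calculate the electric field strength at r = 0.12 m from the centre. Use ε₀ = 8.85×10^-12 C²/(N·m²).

Use a concentric Gaussian sphere at r = 0.12 m (r < R).
Only the charge within r is enclosed: Q_enc = Q·(r/R)³ = (-34.6 μC)·(0.12 m/0.324 m)³ = -1.758×10^-6 C.
By Gauss's law, ∮E·dA = E·4πr² = Q_enc/ε₀.
E = |Q_enc|/(4πε₀r²) = (1.758×10^-6)/(4π·8.85×10^-12·(0.12)²) = 1.10e6 N/C.

|E| = 1.10×10^6 N/C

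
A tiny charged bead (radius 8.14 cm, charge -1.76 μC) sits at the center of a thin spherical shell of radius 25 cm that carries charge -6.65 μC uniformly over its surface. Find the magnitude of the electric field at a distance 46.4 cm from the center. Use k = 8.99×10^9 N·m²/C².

3.51×10^5 V/m

By spherical symmetry E is radial; choose a Gaussian sphere of radius r = 46.4 cm (r > 25 cm, enclosing both).
Q_enc = (-1.76 μC) + (-6.65 μC) = -8.41e-6 C.
Applying ∮E·dA = Q_enc/ε₀ with Φ = E(4πr²):
E = k|Q_enc|/r² = (8.99×10^9)(8.41e-6)/(0.464)² = 3.51×10^5 N/C.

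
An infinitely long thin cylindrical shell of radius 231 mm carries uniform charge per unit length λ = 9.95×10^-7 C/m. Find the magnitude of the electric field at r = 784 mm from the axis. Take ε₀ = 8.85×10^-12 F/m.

|E| = 2.28e4 N/C

Coaxial Gaussian cylinder, radius r = 784 mm, length L (r > 231 mm).
The full line charge is enclosed: λ_enc = 9.95×10^-7 C/m.
Applying ∮E·dA = Q_enc/ε₀ with the end caps contributing no flux:
E = |λ_enc|/(2πε₀r) = (9.95e-7)/(2π·8.85×10^-12·0.784) = 2.28×10^4 N/C.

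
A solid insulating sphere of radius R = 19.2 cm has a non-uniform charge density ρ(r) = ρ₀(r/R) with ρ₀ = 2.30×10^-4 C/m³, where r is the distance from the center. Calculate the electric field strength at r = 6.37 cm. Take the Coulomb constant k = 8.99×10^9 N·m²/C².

E = 1.37×10^5 N/C

Take a concentric spherical Gaussian surface of radius r = 6.37 cm (r < R).
Q_enc = ∫₀^r ρ(r')·4πr'² dr' = (4πρ₀/R) ∫₀^r r'^3 dr' = 4πρ₀ r^4/(4·R) = 6.196×10^-8 C.
Applying ∮E·dA = Q_enc/ε₀ with Φ = E(4πr²):
E = k|Q_enc|/r² = (8.99×10^9)(6.196×10^-8)/(0.0637)² = 1.37e5 N/C.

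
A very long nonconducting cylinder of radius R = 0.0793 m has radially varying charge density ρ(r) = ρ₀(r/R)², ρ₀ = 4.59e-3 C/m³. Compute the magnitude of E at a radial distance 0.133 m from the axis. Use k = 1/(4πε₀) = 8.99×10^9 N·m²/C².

6.13×10^6 N/C

Choose a coaxial cylinder of radius r = 0.133 m (arbitrary length L) as the Gaussian surface (r > R, full charge per length enclosed).
λ_enc = 2π ∫₀^R ρ₀(r'/R)^2 r' dr' = 2πρ₀R²/4 = 4.534×10^-5 C/m.
Applying ∮E·dA = Q_enc/ε₀ with the end caps contributing no flux:
E = 2k|λ_enc|/r = 2(8.99×10^9)(4.534×10^-5)/(0.133) = 6.13×10^6 N/C.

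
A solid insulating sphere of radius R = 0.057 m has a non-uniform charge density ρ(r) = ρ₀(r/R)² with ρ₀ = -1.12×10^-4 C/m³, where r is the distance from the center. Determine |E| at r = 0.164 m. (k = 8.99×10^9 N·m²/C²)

Symmetry ⇒ E = E(r) r̂. Gaussian sphere of radius r = 0.164 m (r > R, all charge enclosed).
Q_enc = 4π ∫₀^R ρ₀(r'/R)^2 r'² dr' = 4πρ₀R³/5 = -5.213×10^-8 C.
By Gauss's law, ∮E·dA = E·4πr² = Q_enc/ε₀.
E = k|Q_enc|/r² = (8.99×10^9)(5.213×10^-8)/(0.164)² = 1.74e4 N/C.

|E| = 1.74×10^4 V/m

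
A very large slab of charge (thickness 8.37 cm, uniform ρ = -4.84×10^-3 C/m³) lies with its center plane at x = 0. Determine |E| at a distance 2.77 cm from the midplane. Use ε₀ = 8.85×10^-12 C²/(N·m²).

1.51e7 N/C

By symmetry E is perpendicular to the slab. A Gaussian pillbox from −2.77 cm to +2.77 cm (face area A) lies entirely within the slab.
Q_enc = ρ·(2x)·A and flux = 2EA, so 2EA = 2ρxA/ε₀ ⇒ E = |ρ|x/ε₀.
E = (4.84×10^-3)(0.0277)/(8.85×10^-12) = 1.51e7 N/C.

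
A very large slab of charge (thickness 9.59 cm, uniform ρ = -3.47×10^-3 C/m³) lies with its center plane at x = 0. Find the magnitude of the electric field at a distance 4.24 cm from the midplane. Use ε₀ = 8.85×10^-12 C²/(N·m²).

By symmetry E is perpendicular to the slab. A Gaussian pillbox from −4.24 cm to +4.24 cm (face area A) lies entirely within the slab.
Q_enc = ρ·(2x)·A and flux = 2EA, so 2EA = 2ρxA/ε₀ ⇒ E = |ρ|x/ε₀.
E = (3.47×10^-3)(0.0424)/(8.85×10^-12) = 1.66e7 N/C.

|E| = 1.66×10^7 V/m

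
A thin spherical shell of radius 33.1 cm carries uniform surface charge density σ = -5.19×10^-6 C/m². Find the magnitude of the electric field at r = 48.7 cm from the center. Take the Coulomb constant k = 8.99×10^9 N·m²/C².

Take a concentric spherical Gaussian surface of radius r = 48.7 cm (r > 33.1 cm).
The entire shell is enclosed: Q_enc = σ·4πR² = (-5.19e-6)·4π·(0.331)² = -7.146×10^-6 C.
By Gauss's law, ∮E·dA = E·4πr² = Q_enc/ε₀.
E = k|Q_enc|/r² = (8.99×10^9)(7.146×10^-6)/(0.487)² = 2.71×10^5 N/C.

E ≈ 2.71×10^5 V/m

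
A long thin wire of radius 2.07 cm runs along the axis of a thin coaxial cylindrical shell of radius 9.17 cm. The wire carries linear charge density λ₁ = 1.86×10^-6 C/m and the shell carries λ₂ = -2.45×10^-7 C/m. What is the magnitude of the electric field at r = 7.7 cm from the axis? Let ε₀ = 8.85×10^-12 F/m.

|E| ≈ 4.34e5 N/C

Choose a coaxial cylinder of radius r = 7.7 cm (arbitrary length L) as the Gaussian surface (between the conductors, 2.07 cm < r < 9.17 cm).
The shell at 9.17 cm lies outside the Gaussian surface, so λ_enc = λ₁ = 1.86×10^-6 C/m.
Applying ∮E·dA = Q_enc/ε₀ with the end caps contributing no flux:
E = |λ_enc|/(2πε₀r) = (1.86×10^-6)/(2π·8.85×10^-12·0.077) = 4.34e5 N/C.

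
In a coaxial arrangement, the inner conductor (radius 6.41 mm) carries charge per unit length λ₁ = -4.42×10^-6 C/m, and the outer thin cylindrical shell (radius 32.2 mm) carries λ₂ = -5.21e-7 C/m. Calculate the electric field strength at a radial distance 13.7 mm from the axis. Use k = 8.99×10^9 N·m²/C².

Take a coaxial cylindrical Gaussian surface of radius r = 13.7 mm and length L (between the conductors, 6.41 mm < r < 32.2 mm).
Only the inner wire is enclosed; the outer shell contributes nothing inside itself. λ_enc = λ₁ = -4.42×10^-6 C/m.
Since E is radial and uniform over the curved surface, Φ = E·2πrL = Q_enc/ε₀ = λ_enc L/ε₀.
E = 2k|λ_enc|/r = 2(8.99×10^9)(4.42e-6)/(0.0137) = 5.80e6 N/C.

|E| ≈ 5.80×10^6 N/C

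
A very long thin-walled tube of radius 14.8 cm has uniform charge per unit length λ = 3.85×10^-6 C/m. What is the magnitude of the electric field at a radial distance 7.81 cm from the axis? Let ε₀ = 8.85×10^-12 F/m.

By cylindrical symmetry E is radial; use a coaxial Gaussian cylinder of radius 7.81 cm and length L (r < 14.8 cm, inside the shell).
No charge is enclosed, so Gauss's law gives E·2πrL = 0 ⇒ E = 0.

|E| = 0 V/m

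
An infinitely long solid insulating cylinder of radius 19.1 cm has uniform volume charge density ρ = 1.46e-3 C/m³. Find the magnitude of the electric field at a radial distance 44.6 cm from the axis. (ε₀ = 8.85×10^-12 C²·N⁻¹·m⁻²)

Coaxial Gaussian cylinder, radius r = 44.6 cm, length L (r > 19.1 cm, full cross-section enclosed).
λ_enc = ρ·πR² = (1.46×10^-3)π(0.191)² = 1.673e-4 C/m.
Applying ∮E·dA = Q_enc/ε₀ with the end caps contributing no flux:
E = |λ_enc|/(2πε₀r) = (1.673e-4)/(2π·8.85×10^-12·0.446) = 6.75e6 N/C.

E = 6.75e6 N/C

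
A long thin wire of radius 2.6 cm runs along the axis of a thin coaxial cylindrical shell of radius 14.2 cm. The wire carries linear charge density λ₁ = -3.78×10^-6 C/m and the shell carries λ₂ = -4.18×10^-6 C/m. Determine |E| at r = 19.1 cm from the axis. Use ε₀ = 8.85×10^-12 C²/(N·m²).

Choose a coaxial cylinder of radius r = 19.1 cm (arbitrary length L) as the Gaussian surface (r > 14.2 cm, enclosing both).
λ_enc = λ₁ + λ₂ = (-3.78e-6) + (-4.18×10^-6) = -7.96×10^-6 C/m.
Applying ∮E·dA = Q_enc/ε₀ with the end caps contributing no flux:
E = |λ_enc|/(2πε₀r) = (7.96×10^-6)/(2π·8.85×10^-12·0.191) = 7.49e5 N/C.

7.49e5 N/C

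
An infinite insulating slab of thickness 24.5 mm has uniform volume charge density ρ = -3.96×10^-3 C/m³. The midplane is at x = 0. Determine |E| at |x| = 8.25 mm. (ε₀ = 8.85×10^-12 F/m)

By symmetry E is perpendicular to the slab. A Gaussian pillbox from −8.25 mm to +8.25 mm (face area A) lies entirely within the slab.
Q_enc = ρ·(2x)·A and flux = 2EA, so 2EA = 2ρxA/ε₀ ⇒ E = |ρ|x/ε₀.
E = (3.96×10^-3)(0.00825)/(8.85×10^-12) = 3.69×10^6 N/C.

|E| ≈ 3.69×10^6 V/m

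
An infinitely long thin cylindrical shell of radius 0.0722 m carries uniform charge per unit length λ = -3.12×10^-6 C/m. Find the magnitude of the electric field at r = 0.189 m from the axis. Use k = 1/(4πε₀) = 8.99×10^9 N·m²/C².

Take a coaxial cylindrical Gaussian surface of radius r = 0.189 m and length L (r > 0.0722 m).
The full line charge is enclosed: λ_enc = -3.12×10^-6 C/m.
Applying ∮E·dA = Q_enc/ε₀ with the end caps contributing no flux:
E = 2k|λ_enc|/r = 2(8.99×10^9)(3.12×10^-6)/(0.189) = 2.97×10^5 N/C.

|E| = 2.97e5 N/C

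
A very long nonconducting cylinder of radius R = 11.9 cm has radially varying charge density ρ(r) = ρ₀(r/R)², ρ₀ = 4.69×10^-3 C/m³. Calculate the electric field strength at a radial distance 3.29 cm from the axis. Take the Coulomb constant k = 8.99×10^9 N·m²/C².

Take a coaxial cylindrical Gaussian surface of radius r = 3.29 cm and length L (r < R).
Integrating ρ over the cross-section to radius r: λ_enc = (2πρ₀/R²) ∫₀^r r'^3 dr' = 2πρ₀ r^4/(4·R²) = 6.095×10^-7 C/m.
Since E is radial and uniform over the curved surface, Φ = E·2πrL = Q_enc/ε₀ = λ_enc L/ε₀.
E = 2k|λ_enc|/r = 2(8.99×10^9)(6.095e-7)/(0.0329) = 3.33×10^5 N/C.

E = 3.33e5 N/C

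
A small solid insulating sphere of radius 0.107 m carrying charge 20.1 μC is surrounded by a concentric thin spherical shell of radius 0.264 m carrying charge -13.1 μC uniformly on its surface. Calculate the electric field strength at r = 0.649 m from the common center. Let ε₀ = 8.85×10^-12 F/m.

E ≈ 1.49×10^5 N/C

Take a concentric spherical Gaussian surface of radius r = 0.649 m (r > 0.264 m, enclosing both).
Q_enc = (20.1 μC) + (-13.1 μC) = 7.00×10^-6 C.
Since E is radial and uniform over the Gaussian sphere, Φ = E·4πr² = Q_enc/ε₀.
E = |Q_enc|/(4πε₀r²) = (7.00e-6)/(4π·8.85×10^-12·(0.649)²) = 1.49×10^5 N/C.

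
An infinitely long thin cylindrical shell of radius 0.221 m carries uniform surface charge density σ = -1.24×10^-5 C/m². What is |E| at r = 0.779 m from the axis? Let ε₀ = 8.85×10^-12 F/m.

3.97×10^5 N/C

Coaxial Gaussian cylinder, radius r = 0.779 m, length L (r > 0.221 m).
The whole shell is enclosed: λ_enc = σ·2πR = (-1.24×10^-5)·2π·(0.221) = -1.722×10^-5 C/m.
Since E is radial and uniform over the curved surface, Φ = E·2πrL = Q_enc/ε₀ = λ_enc L/ε₀.
E = |λ_enc|/(2πε₀r) = (1.722×10^-5)/(2π·8.85×10^-12·0.779) = 3.97×10^5 N/C.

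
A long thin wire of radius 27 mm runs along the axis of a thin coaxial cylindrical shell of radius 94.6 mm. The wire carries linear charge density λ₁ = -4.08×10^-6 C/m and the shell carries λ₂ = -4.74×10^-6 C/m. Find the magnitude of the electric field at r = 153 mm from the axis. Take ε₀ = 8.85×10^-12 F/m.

|E| = 1.04×10^6 N/C

Choose a coaxial cylinder of radius r = 153 mm (arbitrary length L) as the Gaussian surface (r > 94.6 mm, enclosing both).
λ_enc = λ₁ + λ₂ = (-4.08e-6) + (-4.74×10^-6) = -8.82×10^-6 C/m.
Since E is radial and uniform over the curved surface, Φ = E·2πrL = Q_enc/ε₀ = λ_enc L/ε₀.
E = |λ_enc|/(2πε₀r) = (8.82e-6)/(2π·8.85×10^-12·0.153) = 1.04×10^6 N/C.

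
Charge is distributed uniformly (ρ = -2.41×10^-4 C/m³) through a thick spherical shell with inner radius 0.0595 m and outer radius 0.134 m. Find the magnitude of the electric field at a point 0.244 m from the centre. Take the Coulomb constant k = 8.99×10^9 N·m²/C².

By spherical symmetry E is radial; choose a Gaussian sphere of radius r = 0.244 m (r > 0.134 m, enclosing the whole shell).
Q_enc = ρ·(4π/3)(b³ − a³) = (-2.41×10^-4)·(4π/3)·((0.134)³ − (0.0595)³) = -2.216×10^-6 C.
By Gauss's law, ∮E·dA = E·4πr² = Q_enc/ε₀.
E = k|Q_enc|/r² = (8.99×10^9)(2.216×10^-6)/(0.244)² = 3.35×10^5 N/C.

|E| = 3.35×10^5 V/m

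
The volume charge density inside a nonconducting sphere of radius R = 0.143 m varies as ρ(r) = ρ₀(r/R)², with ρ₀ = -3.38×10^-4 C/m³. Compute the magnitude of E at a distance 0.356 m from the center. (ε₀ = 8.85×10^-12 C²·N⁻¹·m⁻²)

Symmetry ⇒ E = E(r) r̂. Gaussian sphere of radius r = 0.356 m (r > R, all charge enclosed).
Q_enc = 4π ∫₀^R ρ₀(r'/R)^2 r'² dr' = 4πρ₀R³/5 = -2.484e-6 C.
Gauss's law: E·4πr² = Q_enc/ε₀.
E = |Q_enc|/(4πε₀r²) = (2.484×10^-6)/(4π·8.85×10^-12·(0.356)²) = 1.76e5 N/C.

|E| ≈ 1.76×10^5 V/m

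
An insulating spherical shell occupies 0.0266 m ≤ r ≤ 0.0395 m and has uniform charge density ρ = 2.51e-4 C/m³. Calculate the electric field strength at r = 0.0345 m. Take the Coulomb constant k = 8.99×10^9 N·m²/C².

By spherical symmetry E is radial; choose a Gaussian sphere of radius r = 0.0345 m (within the shell material, 0.0266 m < r < 0.0395 m).
Enclosed charge is the volume from a to r: Q_enc = (4π/3)ρ(r³ − a³) = 2.339×10^-8 C.
Gauss's law: E·4πr² = Q_enc/ε₀.
E = k|Q_enc|/r² = (8.99×10^9)(2.339×10^-8)/(0.0345)² = 1.77×10^5 N/C.

E = 1.77×10^5 N/C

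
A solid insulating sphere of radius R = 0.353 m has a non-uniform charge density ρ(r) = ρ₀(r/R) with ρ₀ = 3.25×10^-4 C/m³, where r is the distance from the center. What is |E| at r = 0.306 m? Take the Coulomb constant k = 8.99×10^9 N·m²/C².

2.43e6 V/m

By spherical symmetry E is radial; choose a Gaussian sphere of radius r = 0.306 m (r < R).
Q_enc = ∫₀^r ρ(r')·4πr'² dr' = (4πρ₀/R) ∫₀^r r'^3 dr' = 4πρ₀ r^4/(4·R) = 2.536e-5 C.
Applying ∮E·dA = Q_enc/ε₀ with Φ = E(4πr²):
E = k|Q_enc|/r² = (8.99×10^9)(2.536×10^-5)/(0.306)² = 2.43e6 N/C.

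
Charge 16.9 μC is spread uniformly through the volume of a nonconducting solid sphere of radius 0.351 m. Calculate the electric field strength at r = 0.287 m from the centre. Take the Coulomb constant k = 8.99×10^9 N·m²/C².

By spherical symmetry E is radial; choose a Gaussian sphere of radius r = 0.287 m (r < R).
Only the charge within r is enclosed: Q_enc = Q·(r/R)³ = (16.9 μC)·(0.287 m/0.351 m)³ = 9.239e-6 C.
By Gauss's law, ∮E·dA = E·4πr² = Q_enc/ε₀.
E = k|Q_enc|/r² = (8.99×10^9)(9.239×10^-6)/(0.287)² = 1.01e6 N/C.

|E| = 1.01×10^6 V/m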